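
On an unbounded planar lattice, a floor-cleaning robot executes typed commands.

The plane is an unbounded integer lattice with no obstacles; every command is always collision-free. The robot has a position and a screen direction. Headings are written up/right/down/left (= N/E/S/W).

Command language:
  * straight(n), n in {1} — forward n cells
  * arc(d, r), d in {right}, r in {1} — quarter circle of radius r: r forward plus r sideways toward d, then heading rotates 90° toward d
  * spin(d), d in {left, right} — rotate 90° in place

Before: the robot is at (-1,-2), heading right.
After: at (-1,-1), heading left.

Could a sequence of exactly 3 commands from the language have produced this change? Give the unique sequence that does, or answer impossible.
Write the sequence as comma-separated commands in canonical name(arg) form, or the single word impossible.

spin(left), straight(1), spin(left)

key: position moved to (-1,-1) AND the heading swung to W — translation plus rotation needed
t0: at (-1,-2), heading right
step 1 (spin(left)): at (-1,-2), heading up
step 2 (straight(1)): at (-1,-1), heading up
step 3 (spin(left)): at (-1,-1), heading left
no rival 3-sequence matches.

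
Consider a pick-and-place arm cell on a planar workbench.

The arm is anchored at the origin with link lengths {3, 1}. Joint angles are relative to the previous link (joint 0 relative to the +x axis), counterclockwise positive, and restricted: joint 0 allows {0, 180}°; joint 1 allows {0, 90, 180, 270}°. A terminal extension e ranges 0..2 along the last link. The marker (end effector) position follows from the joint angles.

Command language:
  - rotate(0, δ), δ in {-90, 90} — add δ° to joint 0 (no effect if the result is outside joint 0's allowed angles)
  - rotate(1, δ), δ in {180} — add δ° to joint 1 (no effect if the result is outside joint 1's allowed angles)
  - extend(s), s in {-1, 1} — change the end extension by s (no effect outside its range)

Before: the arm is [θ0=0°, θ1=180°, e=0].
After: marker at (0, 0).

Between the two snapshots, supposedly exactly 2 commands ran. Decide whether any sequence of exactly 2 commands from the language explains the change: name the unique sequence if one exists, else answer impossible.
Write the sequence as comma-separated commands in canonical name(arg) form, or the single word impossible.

extend(1), extend(1)

begin: [θ0=0°, θ1=180°, e=0]
[1] after extend(1): [θ0=0°, θ1=180°, e=1]
[2] after extend(1): [θ0=0°, θ1=180°, e=2]
no rival 2-sequence matches.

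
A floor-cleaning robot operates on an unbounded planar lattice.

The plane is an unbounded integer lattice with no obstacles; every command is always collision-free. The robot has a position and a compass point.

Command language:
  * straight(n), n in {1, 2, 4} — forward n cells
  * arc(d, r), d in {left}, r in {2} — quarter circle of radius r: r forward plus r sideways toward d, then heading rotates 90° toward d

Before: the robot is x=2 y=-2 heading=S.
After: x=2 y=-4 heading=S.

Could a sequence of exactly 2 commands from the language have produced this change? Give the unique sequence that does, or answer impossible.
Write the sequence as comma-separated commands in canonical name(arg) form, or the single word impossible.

key: heading stays S — no command in the sequence turns
from: x=2 y=-2 heading=S
step 1 (straight(1)): x=2 y=-3 heading=S
step 2 (straight(1)): x=2 y=-4 heading=S
all 16 alternatives checked — unique.

straight(1), straight(1)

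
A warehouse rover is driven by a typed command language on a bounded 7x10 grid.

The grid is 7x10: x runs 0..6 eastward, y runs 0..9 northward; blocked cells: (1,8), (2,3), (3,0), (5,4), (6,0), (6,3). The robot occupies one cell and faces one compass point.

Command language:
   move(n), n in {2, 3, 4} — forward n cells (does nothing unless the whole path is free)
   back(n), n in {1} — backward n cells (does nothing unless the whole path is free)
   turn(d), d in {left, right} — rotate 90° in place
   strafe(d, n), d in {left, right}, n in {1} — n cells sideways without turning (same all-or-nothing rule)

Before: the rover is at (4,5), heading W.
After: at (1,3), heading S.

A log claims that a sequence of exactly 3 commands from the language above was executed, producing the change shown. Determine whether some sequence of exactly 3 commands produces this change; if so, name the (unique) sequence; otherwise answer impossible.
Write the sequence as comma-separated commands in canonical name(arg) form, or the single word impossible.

move(3), turn(left), move(2)

key: cell and facing (now S) both changed — the 3 commands mix motion and turning
t0: at (4,5), heading W
step 1 (move(3)): at (1,5), heading W
step 2 (turn(left)): at (1,5), heading S
step 3 (move(2)): at (1,3), heading S
no other 3-command option fits: unique.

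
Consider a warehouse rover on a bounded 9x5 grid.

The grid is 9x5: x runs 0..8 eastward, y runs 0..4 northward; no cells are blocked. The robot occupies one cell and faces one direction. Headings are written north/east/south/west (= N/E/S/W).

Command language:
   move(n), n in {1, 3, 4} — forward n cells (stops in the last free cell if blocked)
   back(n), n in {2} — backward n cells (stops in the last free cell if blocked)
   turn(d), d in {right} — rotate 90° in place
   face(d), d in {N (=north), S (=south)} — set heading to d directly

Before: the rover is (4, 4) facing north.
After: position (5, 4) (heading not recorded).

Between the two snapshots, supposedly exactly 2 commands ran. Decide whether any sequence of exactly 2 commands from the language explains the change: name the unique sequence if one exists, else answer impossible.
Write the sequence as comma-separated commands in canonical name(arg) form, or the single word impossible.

turn(right), move(1)

key: running move(1) before turn(right) would end elsewhere — order is forced
initial: (4, 4) facing north
1. turn(right) → (4, 4) facing east
2. move(1) → (5, 4) facing east
no rival 2-sequence matches.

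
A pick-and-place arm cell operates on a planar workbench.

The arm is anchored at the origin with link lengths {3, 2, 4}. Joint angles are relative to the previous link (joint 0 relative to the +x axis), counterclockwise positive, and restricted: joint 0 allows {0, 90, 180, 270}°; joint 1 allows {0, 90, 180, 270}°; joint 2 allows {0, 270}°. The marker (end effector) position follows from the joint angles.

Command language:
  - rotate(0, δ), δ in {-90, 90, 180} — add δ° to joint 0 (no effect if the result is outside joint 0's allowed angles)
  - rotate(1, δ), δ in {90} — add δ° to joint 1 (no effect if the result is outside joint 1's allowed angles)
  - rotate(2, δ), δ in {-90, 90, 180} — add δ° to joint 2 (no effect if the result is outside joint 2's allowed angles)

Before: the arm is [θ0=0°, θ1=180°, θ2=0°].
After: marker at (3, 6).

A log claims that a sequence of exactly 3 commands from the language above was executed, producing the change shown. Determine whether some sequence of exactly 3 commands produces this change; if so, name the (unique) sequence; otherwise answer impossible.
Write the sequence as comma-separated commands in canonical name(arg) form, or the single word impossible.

rotate(1, 90), rotate(1, 90), rotate(1, 90)

from: [θ0=0°, θ1=180°, θ2=0°]
1. rotate(1, 90) → [θ0=0°, θ1=270°, θ2=0°]
2. rotate(1, 90) → [θ0=0°, θ1=0°, θ2=0°]
3. rotate(1, 90) → [θ0=0°, θ1=90°, θ2=0°]
no other 3-command option fits: unique.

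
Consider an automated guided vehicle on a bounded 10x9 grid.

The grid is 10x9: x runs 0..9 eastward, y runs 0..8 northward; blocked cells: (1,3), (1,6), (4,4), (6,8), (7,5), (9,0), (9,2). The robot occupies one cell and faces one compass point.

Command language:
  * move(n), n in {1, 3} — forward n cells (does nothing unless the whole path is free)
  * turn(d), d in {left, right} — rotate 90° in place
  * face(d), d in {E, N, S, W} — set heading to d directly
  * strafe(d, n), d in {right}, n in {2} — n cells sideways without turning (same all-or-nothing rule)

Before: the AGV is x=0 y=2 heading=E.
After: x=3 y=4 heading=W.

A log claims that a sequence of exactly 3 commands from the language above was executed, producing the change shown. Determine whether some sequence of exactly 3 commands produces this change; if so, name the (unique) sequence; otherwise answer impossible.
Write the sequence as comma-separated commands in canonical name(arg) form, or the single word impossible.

key: order matters: swapping move(3) and strafe(right, 2) lands elsewhere
begin: x=0 y=2 heading=E
step 1 (move(3)): x=3 y=2 heading=E
step 2 (face(W)): x=3 y=2 heading=W
step 3 (strafe(right, 2)): x=3 y=4 heading=W
no other 3-command option fits: unique.

move(3), face(W), strafe(right, 2)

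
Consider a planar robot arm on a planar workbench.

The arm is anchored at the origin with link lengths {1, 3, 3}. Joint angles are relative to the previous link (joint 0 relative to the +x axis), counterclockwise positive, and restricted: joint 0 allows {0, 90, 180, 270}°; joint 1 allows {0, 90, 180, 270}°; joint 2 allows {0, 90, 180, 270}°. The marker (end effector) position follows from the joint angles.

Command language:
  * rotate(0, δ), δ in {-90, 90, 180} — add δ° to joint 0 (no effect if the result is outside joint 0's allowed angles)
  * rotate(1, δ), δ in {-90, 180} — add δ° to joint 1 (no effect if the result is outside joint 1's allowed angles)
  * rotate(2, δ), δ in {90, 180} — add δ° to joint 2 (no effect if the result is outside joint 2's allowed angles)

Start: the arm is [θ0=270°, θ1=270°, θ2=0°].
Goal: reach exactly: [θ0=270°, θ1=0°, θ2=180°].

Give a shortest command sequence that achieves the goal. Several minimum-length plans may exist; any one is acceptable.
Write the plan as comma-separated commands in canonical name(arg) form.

rotate(1, -90), rotate(1, 180), rotate(2, 180)

start: [θ0=270°, θ1=270°, θ2=0°]
step 1 (rotate(1, -90)): [θ0=270°, θ1=180°, θ2=0°]
step 2 (rotate(1, 180)): [θ0=270°, θ1=0°, θ2=0°]
step 3 (rotate(2, 180)): [θ0=270°, θ1=0°, θ2=180°]
minimal: 3 command(s), checked below 3.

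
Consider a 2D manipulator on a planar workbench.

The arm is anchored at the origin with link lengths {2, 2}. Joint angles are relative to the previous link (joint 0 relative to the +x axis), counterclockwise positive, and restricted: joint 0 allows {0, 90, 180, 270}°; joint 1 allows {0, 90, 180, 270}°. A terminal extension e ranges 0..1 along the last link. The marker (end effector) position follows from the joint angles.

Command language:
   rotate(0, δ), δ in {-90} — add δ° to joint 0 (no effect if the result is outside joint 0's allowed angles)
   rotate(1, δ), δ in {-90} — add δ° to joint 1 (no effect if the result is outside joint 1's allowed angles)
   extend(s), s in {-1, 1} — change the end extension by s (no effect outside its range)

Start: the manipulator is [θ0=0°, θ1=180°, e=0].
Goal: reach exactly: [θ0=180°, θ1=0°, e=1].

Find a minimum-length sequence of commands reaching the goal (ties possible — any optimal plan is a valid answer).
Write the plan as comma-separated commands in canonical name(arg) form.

extend(1), rotate(1, -90), rotate(1, -90), rotate(0, -90), rotate(0, -90)

from: [θ0=0°, θ1=180°, e=0]
step 1 (extend(1)): [θ0=0°, θ1=180°, e=1]
step 2 (rotate(1, -90)): [θ0=0°, θ1=90°, e=1]
step 3 (rotate(1, -90)): [θ0=0°, θ1=0°, e=1]
step 4 (rotate(0, -90)): [θ0=270°, θ1=0°, e=1]
step 5 (rotate(0, -90)): [θ0=180°, θ1=0°, e=1]
shorter routes all fall short; 5 is best.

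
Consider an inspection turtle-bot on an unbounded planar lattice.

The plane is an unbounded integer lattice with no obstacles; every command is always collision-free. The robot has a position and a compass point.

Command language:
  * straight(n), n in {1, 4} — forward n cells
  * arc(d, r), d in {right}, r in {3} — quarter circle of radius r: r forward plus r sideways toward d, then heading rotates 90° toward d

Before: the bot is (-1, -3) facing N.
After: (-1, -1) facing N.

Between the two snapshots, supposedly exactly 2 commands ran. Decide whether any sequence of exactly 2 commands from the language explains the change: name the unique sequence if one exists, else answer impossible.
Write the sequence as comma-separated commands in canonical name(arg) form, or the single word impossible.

straight(1), straight(1)

key: heading stays N — no command in the sequence turns
begin: (-1, -3) facing N
1. straight(1) → (-1, -2) facing N
2. straight(1) → (-1, -1) facing N
no rival 2-sequence matches.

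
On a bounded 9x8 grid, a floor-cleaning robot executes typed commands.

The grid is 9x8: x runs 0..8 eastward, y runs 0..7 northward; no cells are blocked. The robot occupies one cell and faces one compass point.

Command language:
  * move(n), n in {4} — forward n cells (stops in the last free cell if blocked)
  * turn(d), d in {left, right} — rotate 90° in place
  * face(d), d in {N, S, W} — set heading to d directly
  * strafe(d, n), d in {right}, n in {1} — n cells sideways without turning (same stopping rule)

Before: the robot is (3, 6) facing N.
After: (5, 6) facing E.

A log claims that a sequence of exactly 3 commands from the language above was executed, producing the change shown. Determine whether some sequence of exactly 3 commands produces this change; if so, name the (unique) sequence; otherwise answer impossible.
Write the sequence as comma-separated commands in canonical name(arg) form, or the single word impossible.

key: running turn(right) before strafe(right, 1) would end elsewhere — order is forced
from: (3, 6) facing N
1. strafe(right, 1) → (4, 6) facing N
2. strafe(right, 1) → (5, 6) facing N
3. turn(right) → (5, 6) facing E
uniquely the one of 343 3-step routes that fits.

strafe(right, 1), strafe(right, 1), turn(right)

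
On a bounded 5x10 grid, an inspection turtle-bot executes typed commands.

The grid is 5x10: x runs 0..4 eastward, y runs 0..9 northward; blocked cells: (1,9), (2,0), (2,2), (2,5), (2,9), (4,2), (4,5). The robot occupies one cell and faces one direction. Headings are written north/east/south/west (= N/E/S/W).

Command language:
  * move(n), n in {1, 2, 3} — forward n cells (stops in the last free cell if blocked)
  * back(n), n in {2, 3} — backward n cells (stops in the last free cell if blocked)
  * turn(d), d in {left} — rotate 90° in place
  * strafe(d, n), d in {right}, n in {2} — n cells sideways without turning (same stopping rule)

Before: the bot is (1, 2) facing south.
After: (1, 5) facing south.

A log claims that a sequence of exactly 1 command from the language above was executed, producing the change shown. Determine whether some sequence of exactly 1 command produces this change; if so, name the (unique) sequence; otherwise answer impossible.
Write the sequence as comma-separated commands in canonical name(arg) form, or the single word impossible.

back(3)

key: heading stays S — the single command does not turn
from: (1, 2) facing south
step 1 (back(3)): (1, 5) facing south
no rival 1-sequence matches.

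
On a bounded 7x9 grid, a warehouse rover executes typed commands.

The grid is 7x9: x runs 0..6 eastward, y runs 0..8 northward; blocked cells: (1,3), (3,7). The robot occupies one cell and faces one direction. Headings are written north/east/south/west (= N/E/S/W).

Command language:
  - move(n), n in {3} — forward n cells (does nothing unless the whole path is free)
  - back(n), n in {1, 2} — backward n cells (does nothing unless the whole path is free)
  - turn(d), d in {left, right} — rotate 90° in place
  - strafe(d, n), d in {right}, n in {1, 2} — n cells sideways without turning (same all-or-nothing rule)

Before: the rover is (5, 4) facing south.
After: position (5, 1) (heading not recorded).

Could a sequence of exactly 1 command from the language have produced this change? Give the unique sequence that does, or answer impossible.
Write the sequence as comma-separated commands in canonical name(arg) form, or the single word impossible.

move(3)

t0: (5, 4) facing south
1. move(3) → (5, 1) facing south
no other 1-command option fits: unique.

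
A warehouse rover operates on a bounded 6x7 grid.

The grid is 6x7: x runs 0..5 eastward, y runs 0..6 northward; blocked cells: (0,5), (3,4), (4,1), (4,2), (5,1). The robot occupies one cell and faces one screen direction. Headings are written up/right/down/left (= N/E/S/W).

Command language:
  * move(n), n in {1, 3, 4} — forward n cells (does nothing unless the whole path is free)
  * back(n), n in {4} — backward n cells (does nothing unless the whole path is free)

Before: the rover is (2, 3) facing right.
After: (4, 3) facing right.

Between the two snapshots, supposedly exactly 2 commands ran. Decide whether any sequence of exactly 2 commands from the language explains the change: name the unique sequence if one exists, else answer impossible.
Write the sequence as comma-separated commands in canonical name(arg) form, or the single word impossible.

move(1), move(1)

key: heading stays E — no command in the sequence turns
t0: (2, 3) facing right
t=1 move(1) ⇒ (3, 3) facing right
t=2 move(1) ⇒ (4, 3) facing right
uniquely the one of 16 2-step routes that fits.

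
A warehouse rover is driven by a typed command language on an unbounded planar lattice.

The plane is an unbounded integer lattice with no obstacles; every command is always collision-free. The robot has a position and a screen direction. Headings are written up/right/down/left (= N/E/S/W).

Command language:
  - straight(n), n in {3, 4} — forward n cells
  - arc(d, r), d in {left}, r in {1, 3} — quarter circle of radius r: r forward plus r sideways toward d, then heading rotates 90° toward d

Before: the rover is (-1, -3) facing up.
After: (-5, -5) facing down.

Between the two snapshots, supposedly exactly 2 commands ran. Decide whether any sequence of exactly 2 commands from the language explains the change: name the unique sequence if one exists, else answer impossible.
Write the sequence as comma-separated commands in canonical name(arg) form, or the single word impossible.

key: order matters: swapping arc(left, 1) and arc(left, 3) lands elsewhere
begin: (-1, -3) facing up
t=1 arc(left, 1) ⇒ (-2, -2) facing left
t=2 arc(left, 3) ⇒ (-5, -5) facing down
no rival 2-sequence matches.

arc(left, 1), arc(left, 3)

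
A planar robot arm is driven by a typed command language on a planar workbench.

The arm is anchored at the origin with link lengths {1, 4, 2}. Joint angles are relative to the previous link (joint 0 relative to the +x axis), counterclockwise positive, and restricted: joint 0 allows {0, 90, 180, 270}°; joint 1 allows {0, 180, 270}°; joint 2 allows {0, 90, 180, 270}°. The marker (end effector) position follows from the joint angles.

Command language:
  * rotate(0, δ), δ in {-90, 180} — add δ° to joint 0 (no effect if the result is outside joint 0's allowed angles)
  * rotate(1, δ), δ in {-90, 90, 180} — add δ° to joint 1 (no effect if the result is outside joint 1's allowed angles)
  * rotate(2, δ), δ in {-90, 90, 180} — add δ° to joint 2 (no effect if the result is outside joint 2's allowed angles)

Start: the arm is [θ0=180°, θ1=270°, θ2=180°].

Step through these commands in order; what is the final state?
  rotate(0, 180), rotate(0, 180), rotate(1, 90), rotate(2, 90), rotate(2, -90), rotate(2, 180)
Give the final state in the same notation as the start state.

from: [θ0=180°, θ1=270°, θ2=180°]
step 1 (rotate(0, 180)): [θ0=0°, θ1=270°, θ2=180°]
step 2 (rotate(0, 180)): [θ0=180°, θ1=270°, θ2=180°]
step 3 (rotate(1, 90)): [θ0=180°, θ1=0°, θ2=180°]
step 4 (rotate(2, 90)): [θ0=180°, θ1=0°, θ2=270°]
step 5 (rotate(2, -90)): [θ0=180°, θ1=0°, θ2=180°]
step 6 (rotate(2, 180)): [θ0=180°, θ1=0°, θ2=0°]

[θ0=180°, θ1=0°, θ2=0°]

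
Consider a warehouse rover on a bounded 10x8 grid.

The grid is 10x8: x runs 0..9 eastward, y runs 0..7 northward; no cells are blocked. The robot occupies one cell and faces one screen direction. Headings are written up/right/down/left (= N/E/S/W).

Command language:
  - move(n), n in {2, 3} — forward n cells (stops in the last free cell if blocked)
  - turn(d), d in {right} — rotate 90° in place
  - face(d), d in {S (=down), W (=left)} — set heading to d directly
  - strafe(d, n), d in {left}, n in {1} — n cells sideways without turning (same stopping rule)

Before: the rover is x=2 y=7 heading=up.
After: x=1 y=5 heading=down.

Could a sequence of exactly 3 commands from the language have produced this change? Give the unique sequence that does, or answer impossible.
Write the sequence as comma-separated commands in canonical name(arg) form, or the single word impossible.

strafe(left, 1), face(S), move(2)

key: cell and facing (now S) both changed — the 3 commands mix motion and turning
initial: x=2 y=7 heading=up
t=1 strafe(left, 1) ⇒ x=1 y=7 heading=up
t=2 face(S) ⇒ x=1 y=7 heading=down
t=3 move(2) ⇒ x=1 y=5 heading=down
all 216 alternatives checked — unique.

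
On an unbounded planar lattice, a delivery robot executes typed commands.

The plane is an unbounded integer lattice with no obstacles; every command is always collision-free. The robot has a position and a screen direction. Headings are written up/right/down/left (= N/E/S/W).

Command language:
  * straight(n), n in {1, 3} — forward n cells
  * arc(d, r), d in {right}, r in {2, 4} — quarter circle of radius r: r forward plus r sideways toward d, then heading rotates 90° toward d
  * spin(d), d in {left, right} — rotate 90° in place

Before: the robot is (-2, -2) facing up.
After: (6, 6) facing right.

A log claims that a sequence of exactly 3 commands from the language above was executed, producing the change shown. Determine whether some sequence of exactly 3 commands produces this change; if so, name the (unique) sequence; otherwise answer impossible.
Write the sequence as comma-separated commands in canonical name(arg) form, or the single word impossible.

arc(right, 4), spin(left), arc(right, 4)

key: cell and facing (now E) both changed — the 3 commands mix motion and turning
t0: (-2, -2) facing up
1. arc(right, 4) → (2, 2) facing right
2. spin(left) → (2, 2) facing up
3. arc(right, 4) → (6, 6) facing right
no rival 3-sequence matches.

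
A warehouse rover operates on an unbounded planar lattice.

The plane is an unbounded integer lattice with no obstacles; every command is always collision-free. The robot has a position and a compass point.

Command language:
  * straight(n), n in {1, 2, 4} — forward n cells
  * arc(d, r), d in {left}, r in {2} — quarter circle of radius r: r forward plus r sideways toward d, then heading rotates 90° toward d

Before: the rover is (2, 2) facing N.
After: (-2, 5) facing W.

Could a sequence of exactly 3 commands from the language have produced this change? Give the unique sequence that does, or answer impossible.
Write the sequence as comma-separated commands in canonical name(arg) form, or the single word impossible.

straight(1), arc(left, 2), straight(2)

key: cell and facing (now W) both changed — the 3 commands mix motion and turning
start: (2, 2) facing N
step 1 (straight(1)): (2, 3) facing N
step 2 (arc(left, 2)): (0, 5) facing W
step 3 (straight(2)): (-2, 5) facing W
no rival 3-sequence matches.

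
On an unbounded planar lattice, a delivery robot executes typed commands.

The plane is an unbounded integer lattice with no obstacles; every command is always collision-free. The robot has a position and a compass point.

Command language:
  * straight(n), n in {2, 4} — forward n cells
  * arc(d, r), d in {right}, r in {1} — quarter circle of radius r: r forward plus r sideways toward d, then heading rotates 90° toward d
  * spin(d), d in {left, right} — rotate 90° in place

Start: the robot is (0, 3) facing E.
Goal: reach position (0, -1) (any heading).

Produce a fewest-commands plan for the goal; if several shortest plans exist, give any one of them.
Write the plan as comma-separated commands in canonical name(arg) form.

initial: (0, 3) facing E
step 1 (spin(right)): (0, 3) facing S
step 2 (straight(4)): (0, -1) facing S
no 1-step plan works, so 2 is optimal.

spin(right), straight(4)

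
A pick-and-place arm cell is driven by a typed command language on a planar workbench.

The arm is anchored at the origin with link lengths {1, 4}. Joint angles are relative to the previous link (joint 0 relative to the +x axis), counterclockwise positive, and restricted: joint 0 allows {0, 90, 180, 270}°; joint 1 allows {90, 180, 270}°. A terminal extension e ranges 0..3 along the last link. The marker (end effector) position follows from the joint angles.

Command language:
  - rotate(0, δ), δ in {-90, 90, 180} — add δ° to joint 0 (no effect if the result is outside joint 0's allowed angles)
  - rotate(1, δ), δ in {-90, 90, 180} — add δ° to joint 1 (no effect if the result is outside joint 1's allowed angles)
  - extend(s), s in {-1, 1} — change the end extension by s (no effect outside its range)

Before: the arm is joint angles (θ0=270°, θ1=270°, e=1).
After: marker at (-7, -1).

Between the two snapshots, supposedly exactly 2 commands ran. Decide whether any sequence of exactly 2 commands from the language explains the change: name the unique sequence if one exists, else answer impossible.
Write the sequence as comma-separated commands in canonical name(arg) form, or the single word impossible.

t0: joint angles (θ0=270°, θ1=270°, e=1)
step 1 (extend(1)): joint angles (θ0=270°, θ1=270°, e=2)
step 2 (extend(1)): joint angles (θ0=270°, θ1=270°, e=3)
no other 2-command option fits: unique.

extend(1), extend(1)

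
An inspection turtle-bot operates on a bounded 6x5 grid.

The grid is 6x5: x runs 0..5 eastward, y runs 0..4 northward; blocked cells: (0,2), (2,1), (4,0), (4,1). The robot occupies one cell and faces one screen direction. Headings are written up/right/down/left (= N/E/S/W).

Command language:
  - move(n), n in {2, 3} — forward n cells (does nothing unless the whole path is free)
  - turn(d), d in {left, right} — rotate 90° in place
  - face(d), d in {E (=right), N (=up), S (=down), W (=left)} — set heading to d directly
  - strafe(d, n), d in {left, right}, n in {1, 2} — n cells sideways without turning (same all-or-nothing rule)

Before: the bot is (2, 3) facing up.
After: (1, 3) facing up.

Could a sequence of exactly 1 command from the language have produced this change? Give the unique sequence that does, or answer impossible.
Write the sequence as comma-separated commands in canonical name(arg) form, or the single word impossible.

strafe(left, 1)

key: heading stays N — the single command does not turn
initial: (2, 3) facing up
step 1 (strafe(left, 1)): (1, 3) facing up
uniquely the one of 12 1-step routes that fits.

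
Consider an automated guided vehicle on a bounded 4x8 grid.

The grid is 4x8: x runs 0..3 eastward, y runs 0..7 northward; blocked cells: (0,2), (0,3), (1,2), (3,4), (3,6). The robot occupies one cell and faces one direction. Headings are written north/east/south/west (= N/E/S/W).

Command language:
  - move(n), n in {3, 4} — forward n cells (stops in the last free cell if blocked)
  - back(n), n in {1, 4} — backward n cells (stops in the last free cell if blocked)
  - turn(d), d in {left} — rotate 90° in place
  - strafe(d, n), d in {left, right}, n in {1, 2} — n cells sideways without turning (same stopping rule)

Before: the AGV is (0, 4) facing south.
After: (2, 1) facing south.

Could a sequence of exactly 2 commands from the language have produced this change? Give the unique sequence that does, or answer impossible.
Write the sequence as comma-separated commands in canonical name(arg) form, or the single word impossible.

key: order matters: swapping strafe(left, 2) and move(3) lands elsewhere
begin: (0, 4) facing south
1. strafe(left, 2) → (2, 4) facing south
2. move(3) → (2, 1) facing south
all 81 alternatives checked — unique.

strafe(left, 2), move(3)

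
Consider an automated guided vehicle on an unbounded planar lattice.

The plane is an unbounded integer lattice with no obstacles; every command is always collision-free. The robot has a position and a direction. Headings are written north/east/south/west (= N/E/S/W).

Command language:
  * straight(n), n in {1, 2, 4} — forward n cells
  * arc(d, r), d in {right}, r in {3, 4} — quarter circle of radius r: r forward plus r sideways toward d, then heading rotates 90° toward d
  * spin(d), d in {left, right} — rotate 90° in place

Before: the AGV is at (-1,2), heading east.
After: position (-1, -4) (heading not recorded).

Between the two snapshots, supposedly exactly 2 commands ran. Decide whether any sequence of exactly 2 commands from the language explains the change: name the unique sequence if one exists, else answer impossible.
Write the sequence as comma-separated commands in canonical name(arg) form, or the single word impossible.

arc(right, 3), arc(right, 3)

from: at (-1,2), heading east
1. arc(right, 3) → at (2,-1), heading south
2. arc(right, 3) → at (-1,-4), heading west
no other 2-command option fits: unique.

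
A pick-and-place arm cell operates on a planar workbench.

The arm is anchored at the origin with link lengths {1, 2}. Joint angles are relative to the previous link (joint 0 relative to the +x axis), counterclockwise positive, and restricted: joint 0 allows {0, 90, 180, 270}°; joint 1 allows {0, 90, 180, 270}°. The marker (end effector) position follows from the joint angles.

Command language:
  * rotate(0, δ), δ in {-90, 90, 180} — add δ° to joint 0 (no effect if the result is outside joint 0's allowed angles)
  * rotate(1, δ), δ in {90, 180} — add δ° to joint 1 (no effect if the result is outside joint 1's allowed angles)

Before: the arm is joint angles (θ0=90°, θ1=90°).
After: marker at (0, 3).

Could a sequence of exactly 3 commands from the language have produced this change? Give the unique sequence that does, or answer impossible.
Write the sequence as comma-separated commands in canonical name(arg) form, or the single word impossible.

start: joint angles (θ0=90°, θ1=90°)
t=1 rotate(1, 90) ⇒ joint angles (θ0=90°, θ1=180°)
t=2 rotate(1, 90) ⇒ joint angles (θ0=90°, θ1=270°)
t=3 rotate(1, 90) ⇒ joint angles (θ0=90°, θ1=0°)
no other 3-command option fits: unique.

rotate(1, 90), rotate(1, 90), rotate(1, 90)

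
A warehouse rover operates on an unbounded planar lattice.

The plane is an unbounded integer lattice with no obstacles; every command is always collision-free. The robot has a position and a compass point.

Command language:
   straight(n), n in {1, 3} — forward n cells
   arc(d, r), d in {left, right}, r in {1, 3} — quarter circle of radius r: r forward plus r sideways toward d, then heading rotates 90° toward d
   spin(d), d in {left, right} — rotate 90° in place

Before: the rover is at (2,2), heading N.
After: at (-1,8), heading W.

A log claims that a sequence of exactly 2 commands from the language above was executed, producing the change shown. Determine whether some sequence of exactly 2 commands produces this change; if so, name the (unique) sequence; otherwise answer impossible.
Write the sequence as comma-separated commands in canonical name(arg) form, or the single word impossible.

key: order matters: swapping straight(3) and arc(left, 3) lands elsewhere
start: at (2,2), heading N
t=1 straight(3) ⇒ at (2,5), heading N
t=2 arc(left, 3) ⇒ at (-1,8), heading W
no rival 2-sequence matches.

straight(3), arc(left, 3)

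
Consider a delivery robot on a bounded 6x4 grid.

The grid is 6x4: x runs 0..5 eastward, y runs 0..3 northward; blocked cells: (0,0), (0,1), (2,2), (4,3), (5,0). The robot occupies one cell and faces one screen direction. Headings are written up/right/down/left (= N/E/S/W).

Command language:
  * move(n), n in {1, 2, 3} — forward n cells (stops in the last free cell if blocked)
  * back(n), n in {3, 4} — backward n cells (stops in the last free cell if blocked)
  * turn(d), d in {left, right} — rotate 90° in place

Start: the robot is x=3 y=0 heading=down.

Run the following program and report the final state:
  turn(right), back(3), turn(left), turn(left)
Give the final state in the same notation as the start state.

t0: x=3 y=0 heading=down
1. turn(right) → x=3 y=0 heading=left
2. back(3) → x=4 y=0 heading=left
3. turn(left) → x=4 y=0 heading=down
4. turn(left) → x=4 y=0 heading=right

x=4 y=0 heading=right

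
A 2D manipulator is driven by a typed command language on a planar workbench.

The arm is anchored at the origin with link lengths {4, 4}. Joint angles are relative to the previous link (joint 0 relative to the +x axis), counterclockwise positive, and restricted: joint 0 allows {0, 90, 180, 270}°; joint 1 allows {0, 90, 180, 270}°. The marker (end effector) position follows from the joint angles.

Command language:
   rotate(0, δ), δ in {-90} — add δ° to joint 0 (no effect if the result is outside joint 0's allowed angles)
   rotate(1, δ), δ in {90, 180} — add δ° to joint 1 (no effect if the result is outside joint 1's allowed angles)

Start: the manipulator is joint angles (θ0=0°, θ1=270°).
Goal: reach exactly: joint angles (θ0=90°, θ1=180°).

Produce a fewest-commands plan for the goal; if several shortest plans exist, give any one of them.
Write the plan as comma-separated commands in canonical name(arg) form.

from: joint angles (θ0=0°, θ1=270°)
1. rotate(0, -90) → joint angles (θ0=270°, θ1=270°)
2. rotate(0, -90) → joint angles (θ0=180°, θ1=270°)
3. rotate(0, -90) → joint angles (θ0=90°, θ1=270°)
4. rotate(1, 180) → joint angles (θ0=90°, θ1=90°)
5. rotate(1, 90) → joint angles (θ0=90°, θ1=180°)
minimal: 5 command(s), checked below 5.

rotate(0, -90), rotate(0, -90), rotate(0, -90), rotate(1, 180), rotate(1, 90)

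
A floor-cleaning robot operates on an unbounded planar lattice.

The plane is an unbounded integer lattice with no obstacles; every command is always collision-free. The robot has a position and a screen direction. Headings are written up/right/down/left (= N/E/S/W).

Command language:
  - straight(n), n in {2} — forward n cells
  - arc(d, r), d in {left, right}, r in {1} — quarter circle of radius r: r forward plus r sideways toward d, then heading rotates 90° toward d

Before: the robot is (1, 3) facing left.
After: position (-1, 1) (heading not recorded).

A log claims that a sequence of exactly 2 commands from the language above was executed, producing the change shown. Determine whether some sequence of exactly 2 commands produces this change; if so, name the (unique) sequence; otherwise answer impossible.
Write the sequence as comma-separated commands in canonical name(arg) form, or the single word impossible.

key: order matters: swapping arc(left, 1) and arc(right, 1) lands elsewhere
from: (1, 3) facing left
step 1 (arc(left, 1)): (0, 2) facing down
step 2 (arc(right, 1)): (-1, 1) facing left
all 9 alternatives checked — unique.

arc(left, 1), arc(right, 1)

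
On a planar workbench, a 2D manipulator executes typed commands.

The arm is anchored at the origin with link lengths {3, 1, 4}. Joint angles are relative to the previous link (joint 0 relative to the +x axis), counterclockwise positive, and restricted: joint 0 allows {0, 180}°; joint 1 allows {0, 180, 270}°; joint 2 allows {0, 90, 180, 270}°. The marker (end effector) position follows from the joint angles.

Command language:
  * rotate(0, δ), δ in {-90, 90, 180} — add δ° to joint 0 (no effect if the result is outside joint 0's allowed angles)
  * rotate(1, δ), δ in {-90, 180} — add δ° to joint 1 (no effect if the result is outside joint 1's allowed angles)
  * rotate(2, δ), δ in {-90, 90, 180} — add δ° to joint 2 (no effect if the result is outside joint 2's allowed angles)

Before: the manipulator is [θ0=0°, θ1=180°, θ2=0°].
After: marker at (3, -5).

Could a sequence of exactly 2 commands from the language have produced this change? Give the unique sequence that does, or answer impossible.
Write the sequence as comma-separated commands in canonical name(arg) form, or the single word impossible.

key: order matters: swapping rotate(1, 180) and rotate(1, -90) lands elsewhere
begin: [θ0=0°, θ1=180°, θ2=0°]
t=1 rotate(1, 180) ⇒ [θ0=0°, θ1=0°, θ2=0°]
t=2 rotate(1, -90) ⇒ [θ0=0°, θ1=270°, θ2=0°]
no other 2-command option fits: unique.

rotate(1, 180), rotate(1, -90)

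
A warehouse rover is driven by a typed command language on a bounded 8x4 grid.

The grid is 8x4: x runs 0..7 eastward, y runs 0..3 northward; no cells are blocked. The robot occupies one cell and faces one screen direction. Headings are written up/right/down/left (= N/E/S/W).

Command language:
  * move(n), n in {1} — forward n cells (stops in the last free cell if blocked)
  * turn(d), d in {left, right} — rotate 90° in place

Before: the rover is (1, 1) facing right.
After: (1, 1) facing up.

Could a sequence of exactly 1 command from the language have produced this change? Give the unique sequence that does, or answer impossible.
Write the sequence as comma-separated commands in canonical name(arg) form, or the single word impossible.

key: parked at (1,1) the whole time — nothing moves the robot
begin: (1, 1) facing right
[1] after turn(left): (1, 1) facing up
no rival 1-sequence matches.

turn(left)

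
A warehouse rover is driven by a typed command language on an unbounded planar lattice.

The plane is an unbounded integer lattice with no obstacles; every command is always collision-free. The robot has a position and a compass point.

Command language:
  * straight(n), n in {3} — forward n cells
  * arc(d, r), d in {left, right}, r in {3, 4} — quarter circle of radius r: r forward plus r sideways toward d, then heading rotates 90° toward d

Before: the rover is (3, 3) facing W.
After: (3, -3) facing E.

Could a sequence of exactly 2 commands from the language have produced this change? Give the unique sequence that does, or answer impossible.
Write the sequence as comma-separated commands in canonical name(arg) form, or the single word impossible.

arc(left, 3), arc(left, 3)

key: cell and facing (now E) both changed — the 2 commands mix motion and turning
initial: (3, 3) facing W
1. arc(left, 3) → (0, 0) facing S
2. arc(left, 3) → (3, -3) facing E
no other 2-command option fits: unique.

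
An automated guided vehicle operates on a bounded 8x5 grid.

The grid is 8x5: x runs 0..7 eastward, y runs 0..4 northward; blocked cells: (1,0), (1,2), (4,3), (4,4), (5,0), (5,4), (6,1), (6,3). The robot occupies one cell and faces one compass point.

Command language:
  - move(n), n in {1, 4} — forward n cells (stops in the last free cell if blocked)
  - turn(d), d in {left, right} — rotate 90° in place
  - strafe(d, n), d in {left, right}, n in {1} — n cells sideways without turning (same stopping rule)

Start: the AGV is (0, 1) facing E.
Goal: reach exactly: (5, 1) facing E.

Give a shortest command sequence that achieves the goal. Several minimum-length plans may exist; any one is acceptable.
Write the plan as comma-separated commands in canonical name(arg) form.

move(1), move(4)

initial: (0, 1) facing E
step 1 (move(1)): (1, 1) facing E
step 2 (move(4)): (5, 1) facing E
nothing shorter than 2 reaches the goal.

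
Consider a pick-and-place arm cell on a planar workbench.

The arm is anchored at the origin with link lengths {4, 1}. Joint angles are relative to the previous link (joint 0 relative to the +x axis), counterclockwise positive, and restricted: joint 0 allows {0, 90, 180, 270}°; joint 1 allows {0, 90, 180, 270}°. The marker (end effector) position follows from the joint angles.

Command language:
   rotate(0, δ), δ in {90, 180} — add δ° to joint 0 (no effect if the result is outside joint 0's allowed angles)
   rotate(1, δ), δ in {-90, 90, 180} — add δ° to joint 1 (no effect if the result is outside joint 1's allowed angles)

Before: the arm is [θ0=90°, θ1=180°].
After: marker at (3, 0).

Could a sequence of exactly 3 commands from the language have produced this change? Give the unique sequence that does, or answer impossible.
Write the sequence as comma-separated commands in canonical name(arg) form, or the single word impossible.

t0: [θ0=90°, θ1=180°]
step 1 (rotate(0, 90)): [θ0=180°, θ1=180°]
step 2 (rotate(0, 90)): [θ0=270°, θ1=180°]
step 3 (rotate(0, 90)): [θ0=0°, θ1=180°]
uniquely the one of 125 3-step routes that fits.

rotate(0, 90), rotate(0, 90), rotate(0, 90)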